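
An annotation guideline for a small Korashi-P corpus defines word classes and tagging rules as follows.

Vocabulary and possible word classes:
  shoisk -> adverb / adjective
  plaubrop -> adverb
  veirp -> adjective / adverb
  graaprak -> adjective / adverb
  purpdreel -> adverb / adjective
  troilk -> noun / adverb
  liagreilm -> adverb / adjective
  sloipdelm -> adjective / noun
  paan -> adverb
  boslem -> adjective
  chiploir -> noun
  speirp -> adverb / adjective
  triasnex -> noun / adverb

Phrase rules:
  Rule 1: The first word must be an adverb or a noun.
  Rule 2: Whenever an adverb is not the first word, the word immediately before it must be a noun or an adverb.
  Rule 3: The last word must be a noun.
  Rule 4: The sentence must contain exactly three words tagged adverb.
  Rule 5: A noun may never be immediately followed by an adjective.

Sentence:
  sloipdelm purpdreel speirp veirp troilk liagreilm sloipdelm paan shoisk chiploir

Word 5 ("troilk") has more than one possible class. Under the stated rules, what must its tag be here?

Candidates per position — 1:sloipdelm {adjective,noun}; 2:purpdreel {adverb,adjective}; 3:speirp {adverb,adjective}; 4:veirp {adjective,adverb}; 5:troilk {noun,adverb}; 6:liagreilm {adverb,adjective}; 7:sloipdelm {adjective,noun}; 8:paan {adverb}; 9:shoisk {adverb,adjective}; 10:chiploir {noun}.
Word 1 cannot be adjective — rule 1 would then fail for every completion. It is noun.
Word 2 cannot be adjective — rule 5 would then fail for every completion. It is adverb.
Word 7 cannot be adjective — rule 2 would then fail for every completion. It is noun.
Position 5: the remaining choice is settled jointly with positions 3, 4, 6, 9 — only noun at position 5 is part of a tagging that satisfies every rule.
The unique satisfying tagging is: noun adverb adjective adjective noun adverb noun adverb adjective noun.
Check: rule 1 satisfied; rule 2 satisfied; rule 3 satisfied; rule 4 satisfied; rule 5 satisfied.

noun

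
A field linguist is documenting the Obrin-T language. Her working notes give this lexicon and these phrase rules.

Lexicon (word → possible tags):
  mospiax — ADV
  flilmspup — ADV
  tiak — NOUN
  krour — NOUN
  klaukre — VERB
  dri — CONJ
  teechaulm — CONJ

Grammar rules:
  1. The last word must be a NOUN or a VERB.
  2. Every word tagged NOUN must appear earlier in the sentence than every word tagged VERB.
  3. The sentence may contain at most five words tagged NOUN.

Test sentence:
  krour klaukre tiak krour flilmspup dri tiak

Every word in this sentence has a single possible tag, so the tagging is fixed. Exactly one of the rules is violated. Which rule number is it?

Fixed tagging: NOUN VERB NOUN NOUN ADV CONJ NOUN.
Checking each rule: R1 ✓, R2 ✗, R3 ✓.
Only rule 2 fails.

2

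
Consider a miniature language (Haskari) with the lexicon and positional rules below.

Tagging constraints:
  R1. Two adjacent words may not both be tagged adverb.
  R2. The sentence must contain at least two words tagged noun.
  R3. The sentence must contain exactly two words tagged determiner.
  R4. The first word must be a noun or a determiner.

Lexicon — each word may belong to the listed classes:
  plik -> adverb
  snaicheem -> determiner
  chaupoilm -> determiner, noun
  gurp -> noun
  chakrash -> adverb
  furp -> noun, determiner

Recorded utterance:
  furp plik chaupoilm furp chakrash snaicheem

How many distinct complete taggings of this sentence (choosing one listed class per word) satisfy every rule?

Candidates per position — 1:furp {noun,determiner}; 2:plik {adverb}; 3:chaupoilm {determiner,noun}; 4:furp {noun,determiner}; 5:chakrash {adverb}; 6:snaicheem {determiner}.
There are 8 candidate sequences in total.
The sequences that satisfy every rule: noun adverb determiner noun adverb determiner; noun adverb noun determiner adverb determiner; determiner adverb noun noun adverb determiner.
Count = 3.

3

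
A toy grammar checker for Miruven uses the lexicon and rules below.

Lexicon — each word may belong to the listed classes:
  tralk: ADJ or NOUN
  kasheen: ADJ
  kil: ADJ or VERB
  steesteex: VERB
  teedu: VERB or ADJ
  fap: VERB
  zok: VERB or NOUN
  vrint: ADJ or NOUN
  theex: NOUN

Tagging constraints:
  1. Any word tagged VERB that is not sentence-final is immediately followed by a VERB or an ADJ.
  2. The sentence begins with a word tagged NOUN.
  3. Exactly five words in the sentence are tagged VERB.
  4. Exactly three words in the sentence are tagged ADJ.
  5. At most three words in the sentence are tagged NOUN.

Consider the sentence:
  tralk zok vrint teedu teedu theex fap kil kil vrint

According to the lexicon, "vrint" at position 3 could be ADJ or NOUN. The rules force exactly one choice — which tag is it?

ADJ

Candidates per position — 1:tralk {ADJ,NOUN}; 2:zok {VERB,NOUN}; 3:vrint {ADJ,NOUN}; 4:teedu {VERB,ADJ}; 5:teedu {VERB,ADJ}; 6:theex {NOUN}; 7:fap {VERB}; 8:kil {ADJ,VERB}; 9:kil {ADJ,VERB}; 10:vrint {ADJ,NOUN}.
If word 1 were ADJ, no tagging could satisfy rule 2; so word 1 is NOUN.
If word 5 were VERB, no tagging could satisfy rule 1; so word 5 is ADJ.
If word 8 were ADJ, no tagging could satisfy rule 3; so word 8 is VERB.
If word 9 were ADJ, no tagging could satisfy rule 3; so word 9 is VERB.
If word 10 were NOUN, no tagging could satisfy rule 1; so word 10 is ADJ.
If word 2 were NOUN, no tagging could satisfy rule 3; so word 2 is VERB.
If word 3 were NOUN, no tagging could satisfy rule 1; so word 3 is ADJ.
If word 4 were ADJ, no tagging could satisfy rule 3; so word 4 is VERB.
That leaves exactly one tagging: NOUN VERB ADJ VERB ADJ NOUN VERB VERB VERB ADJ.
Rule-by-rule: rule 1 satisfied; rule 2 satisfied; rule 3 satisfied; rule 4 satisfied; rule 5 satisfied.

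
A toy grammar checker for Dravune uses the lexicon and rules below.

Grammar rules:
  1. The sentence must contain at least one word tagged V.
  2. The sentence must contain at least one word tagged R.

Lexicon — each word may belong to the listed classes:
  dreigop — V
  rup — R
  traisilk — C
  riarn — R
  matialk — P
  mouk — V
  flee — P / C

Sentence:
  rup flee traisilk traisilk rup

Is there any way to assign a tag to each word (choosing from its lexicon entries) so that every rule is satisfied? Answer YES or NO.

NO

Candidates per position — 1:rup {R}; 2:flee {P,C}; 3:traisilk {C}; 4:traisilk {C}; 5:rup {R}.
Rule 1 cannot be satisfied by any choice of tags from the lexicon.
So there is no consistent tagging.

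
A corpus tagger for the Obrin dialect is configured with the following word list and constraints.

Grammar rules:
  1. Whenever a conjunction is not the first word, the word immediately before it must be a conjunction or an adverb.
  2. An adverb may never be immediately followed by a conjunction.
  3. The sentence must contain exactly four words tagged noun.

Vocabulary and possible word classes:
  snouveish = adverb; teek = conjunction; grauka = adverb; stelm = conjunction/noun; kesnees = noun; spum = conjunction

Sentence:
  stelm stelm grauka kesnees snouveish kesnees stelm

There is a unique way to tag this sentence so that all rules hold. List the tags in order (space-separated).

Candidates per position — 1:stelm {conjunction,noun}; 2:stelm {conjunction,noun}; 3:grauka {adverb}; 4:kesnees {noun}; 5:snouveish {adverb}; 6:kesnees {noun}; 7:stelm {conjunction,noun}.
Word 7 cannot be conjunction — rule 1 would then fail for every completion. It is noun.
The remaining ambiguous positions (1, 2) are resolved jointly — only one combination satisfies every rule.
The unique satisfying tagging is: conjunction noun adverb noun adverb noun noun.
Verifying each rule — rule 1 satisfied; rule 2 satisfied; rule 3 satisfied.

conjunction noun adverb noun adverb noun noun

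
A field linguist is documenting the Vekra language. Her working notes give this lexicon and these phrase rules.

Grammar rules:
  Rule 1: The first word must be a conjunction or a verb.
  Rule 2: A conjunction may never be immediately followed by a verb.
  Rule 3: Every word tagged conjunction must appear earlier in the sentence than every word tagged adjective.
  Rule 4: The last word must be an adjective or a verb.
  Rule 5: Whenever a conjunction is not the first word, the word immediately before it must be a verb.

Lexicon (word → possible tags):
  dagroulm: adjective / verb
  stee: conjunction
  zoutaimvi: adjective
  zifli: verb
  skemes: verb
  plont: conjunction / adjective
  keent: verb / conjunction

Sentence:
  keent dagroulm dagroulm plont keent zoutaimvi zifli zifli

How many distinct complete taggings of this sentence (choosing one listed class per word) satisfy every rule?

Candidates per position — 1:keent {verb,conjunction}; 2:dagroulm {adjective,verb}; 3:dagroulm {adjective,verb}; 4:plont {conjunction,adjective}; 5:keent {verb,conjunction}; 6:zoutaimvi {adjective}; 7:zifli {verb}; 8:zifli {verb}.
There are 32 candidate sequences in total.
Checking each against the rules leaves 6 sequences.
Count = 6.

6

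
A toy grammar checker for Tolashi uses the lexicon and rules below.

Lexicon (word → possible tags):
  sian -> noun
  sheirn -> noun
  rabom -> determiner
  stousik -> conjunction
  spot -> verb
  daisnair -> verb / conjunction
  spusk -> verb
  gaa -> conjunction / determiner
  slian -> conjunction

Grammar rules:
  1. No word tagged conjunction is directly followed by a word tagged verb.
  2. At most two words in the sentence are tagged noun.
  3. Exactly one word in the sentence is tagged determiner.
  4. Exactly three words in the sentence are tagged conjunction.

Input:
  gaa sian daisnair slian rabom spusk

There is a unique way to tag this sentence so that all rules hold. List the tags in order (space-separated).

Candidates per position — 1:gaa {conjunction,determiner}; 2:sian {noun}; 3:daisnair {verb,conjunction}; 4:slian {conjunction}; 5:rabom {determiner}; 6:spusk {verb}.
Position 1: determiner is ruled out by rule 3; that leaves conjunction.
Position 3: verb is ruled out by rule 4; that leaves conjunction.
The unique satisfying tagging is: conjunction noun conjunction conjunction determiner verb.
Check: rule 1 holds; rule 2 holds; rule 3 holds; rule 4 holds.

conjunction noun conjunction conjunction determiner verb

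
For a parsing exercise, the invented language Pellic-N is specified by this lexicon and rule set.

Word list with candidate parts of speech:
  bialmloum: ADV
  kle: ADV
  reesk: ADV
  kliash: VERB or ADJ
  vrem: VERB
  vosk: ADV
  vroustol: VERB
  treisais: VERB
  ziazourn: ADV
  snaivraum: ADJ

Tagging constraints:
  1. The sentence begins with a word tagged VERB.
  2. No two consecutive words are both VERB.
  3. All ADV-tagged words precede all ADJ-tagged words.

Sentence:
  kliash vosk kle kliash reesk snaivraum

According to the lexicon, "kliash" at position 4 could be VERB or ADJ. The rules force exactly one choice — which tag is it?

VERB

Candidates per position — 1:kliash {VERB,ADJ}; 2:vosk {ADV}; 3:kle {ADV}; 4:kliash {VERB,ADJ}; 5:reesk {ADV}; 6:snaivraum {ADJ}.
If word 1 were ADJ, no tagging could satisfy rule 1; so word 1 is VERB.
If word 4 were ADJ, no tagging could satisfy rule 3; so word 4 is VERB.
The unique satisfying tagging is: VERB ADV ADV VERB ADV ADJ.
Check: rule 1 satisfied; rule 2 satisfied; rule 3 satisfied.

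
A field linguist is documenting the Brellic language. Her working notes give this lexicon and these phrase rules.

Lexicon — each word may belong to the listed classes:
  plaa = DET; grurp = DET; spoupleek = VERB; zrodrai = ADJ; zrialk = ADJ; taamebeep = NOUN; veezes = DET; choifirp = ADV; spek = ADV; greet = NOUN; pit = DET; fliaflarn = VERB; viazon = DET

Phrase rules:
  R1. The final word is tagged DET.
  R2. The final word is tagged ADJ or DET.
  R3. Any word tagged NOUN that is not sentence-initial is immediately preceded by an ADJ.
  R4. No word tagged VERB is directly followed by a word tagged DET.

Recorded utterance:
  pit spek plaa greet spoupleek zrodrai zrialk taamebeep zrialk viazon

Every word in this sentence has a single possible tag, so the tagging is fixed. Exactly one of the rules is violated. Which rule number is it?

Fixed tagging: DET ADV DET NOUN VERB ADJ ADJ NOUN ADJ DET.
Applying the rules: R1 pass, R2 pass, R3 fail, R4 pass.
Only rule 3 fails.

3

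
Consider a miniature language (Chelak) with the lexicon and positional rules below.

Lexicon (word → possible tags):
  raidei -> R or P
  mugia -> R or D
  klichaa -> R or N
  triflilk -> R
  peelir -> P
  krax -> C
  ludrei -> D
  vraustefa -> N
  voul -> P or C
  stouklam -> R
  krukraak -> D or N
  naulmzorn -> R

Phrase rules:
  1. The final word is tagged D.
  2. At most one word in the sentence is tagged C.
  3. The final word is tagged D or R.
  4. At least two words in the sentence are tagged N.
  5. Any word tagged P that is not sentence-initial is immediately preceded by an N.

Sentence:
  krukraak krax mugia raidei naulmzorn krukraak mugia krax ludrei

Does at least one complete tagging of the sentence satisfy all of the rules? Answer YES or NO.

NO

Candidates per position — 1:krukraak {D,N}; 2:krax {C}; 3:mugia {R,D}; 4:raidei {R,P}; 5:naulmzorn {R}; 6:krukraak {D,N}; 7:mugia {R,D}; 8:krax {C}; 9:ludrei {D}.
Rule 2 cannot be satisfied by any choice of tags from the lexicon.
So there is no consistent tagging.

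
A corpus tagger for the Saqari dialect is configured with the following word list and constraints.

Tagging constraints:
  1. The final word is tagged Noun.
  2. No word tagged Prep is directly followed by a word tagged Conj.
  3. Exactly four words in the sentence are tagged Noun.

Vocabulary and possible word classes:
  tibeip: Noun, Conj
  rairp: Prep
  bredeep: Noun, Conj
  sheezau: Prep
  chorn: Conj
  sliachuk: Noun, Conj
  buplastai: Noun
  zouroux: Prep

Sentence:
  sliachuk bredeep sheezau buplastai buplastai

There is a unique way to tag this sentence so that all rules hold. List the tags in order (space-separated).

Noun Noun Prep Noun Noun

Candidates per position — 1:sliachuk {Noun,Conj}; 2:bredeep {Noun,Conj}; 3:sheezau {Prep}; 4:buplastai {Noun}; 5:buplastai {Noun}.
At position 1, choosing Conj makes rule 3 impossible to satisfy; hence Noun.
At position 2, choosing Conj makes rule 3 impossible to satisfy; hence Noun.
The unique satisfying tagging is: Noun Noun Prep Noun Noun.
Checking: rule 1 ok; rule 2 ok; rule 3 ok.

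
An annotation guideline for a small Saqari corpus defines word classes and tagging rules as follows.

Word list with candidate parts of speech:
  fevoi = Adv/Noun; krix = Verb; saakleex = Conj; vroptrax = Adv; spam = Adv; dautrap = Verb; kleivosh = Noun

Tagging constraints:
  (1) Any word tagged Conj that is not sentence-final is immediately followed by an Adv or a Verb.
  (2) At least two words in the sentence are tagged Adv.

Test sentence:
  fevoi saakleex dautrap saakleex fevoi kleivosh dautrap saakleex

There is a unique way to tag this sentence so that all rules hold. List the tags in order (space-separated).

Adv Conj Verb Conj Adv Noun Verb Conj

Candidates per position — 1:fevoi {Adv,Noun}; 2:saakleex {Conj}; 3:dautrap {Verb}; 4:saakleex {Conj}; 5:fevoi {Adv,Noun}; 6:kleivosh {Noun}; 7:dautrap {Verb}; 8:saakleex {Conj}.
Position 1: tagging it Noun would leave rule 2 unsatisfiable, so it must be Adv.
Position 5: tagging it Noun would leave rule 1 unsatisfiable, so it must be Adv.
The only consistent sequence is: Adv Conj Verb Conj Adv Noun Verb Conj.
Rule-by-rule: rule 1 satisfied; rule 2 satisfied.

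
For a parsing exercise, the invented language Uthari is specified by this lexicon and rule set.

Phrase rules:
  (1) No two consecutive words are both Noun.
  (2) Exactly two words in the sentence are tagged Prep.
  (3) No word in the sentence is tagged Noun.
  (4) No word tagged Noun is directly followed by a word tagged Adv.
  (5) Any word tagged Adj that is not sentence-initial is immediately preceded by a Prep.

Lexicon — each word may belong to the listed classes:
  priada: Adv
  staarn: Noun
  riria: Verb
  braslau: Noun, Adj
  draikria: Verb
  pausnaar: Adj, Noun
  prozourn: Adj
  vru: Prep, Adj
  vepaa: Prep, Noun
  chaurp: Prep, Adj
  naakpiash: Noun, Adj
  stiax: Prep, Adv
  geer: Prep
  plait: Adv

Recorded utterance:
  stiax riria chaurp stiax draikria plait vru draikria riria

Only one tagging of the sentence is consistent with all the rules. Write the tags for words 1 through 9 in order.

Adv Verb Prep Adv Verb Adv Prep Verb Verb

Candidates per position — 1:stiax {Prep,Adv}; 2:riria {Verb}; 3:chaurp {Prep,Adj}; 4:stiax {Prep,Adv}; 5:draikria {Verb}; 6:plait {Adv}; 7:vru {Prep,Adj}; 8:draikria {Verb}; 9:riria {Verb}.
At position 3, choosing Adj makes rule 5 impossible to satisfy; hence Prep.
At position 7, choosing Adj makes rule 5 impossible to satisfy; hence Prep.
At position 1, choosing Prep makes rule 2 impossible to satisfy; hence Adv.
At position 4, choosing Prep makes rule 2 impossible to satisfy; hence Adv.
So the tagging must be: Adv Verb Prep Adv Verb Adv Prep Verb Verb.
Rule-by-rule: rule 1 satisfied; rule 2 satisfied; rule 3 satisfied; rule 4 satisfied; rule 5 satisfied.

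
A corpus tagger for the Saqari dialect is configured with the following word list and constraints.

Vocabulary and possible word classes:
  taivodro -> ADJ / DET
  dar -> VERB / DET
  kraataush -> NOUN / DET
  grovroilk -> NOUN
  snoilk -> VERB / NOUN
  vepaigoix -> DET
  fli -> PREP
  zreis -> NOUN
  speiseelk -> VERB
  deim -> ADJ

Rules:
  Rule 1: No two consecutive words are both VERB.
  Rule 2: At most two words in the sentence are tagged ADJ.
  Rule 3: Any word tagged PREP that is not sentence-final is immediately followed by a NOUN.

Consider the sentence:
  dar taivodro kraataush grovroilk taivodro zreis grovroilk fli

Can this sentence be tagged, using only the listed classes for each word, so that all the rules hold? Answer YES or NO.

Candidates per position — 1:dar {VERB,DET}; 2:taivodro {ADJ,DET}; 3:kraataush {NOUN,DET}; 4:grovroilk {NOUN}; 5:taivodro {ADJ,DET}; 6:zreis {NOUN}; 7:grovroilk {NOUN}; 8:fli {PREP}.
One satisfying assignment: VERB ADJ NOUN NOUN ADJ NOUN NOUN PREP.
Verifying each rule — rule 1 ok; rule 2 ok; rule 3 ok.

YES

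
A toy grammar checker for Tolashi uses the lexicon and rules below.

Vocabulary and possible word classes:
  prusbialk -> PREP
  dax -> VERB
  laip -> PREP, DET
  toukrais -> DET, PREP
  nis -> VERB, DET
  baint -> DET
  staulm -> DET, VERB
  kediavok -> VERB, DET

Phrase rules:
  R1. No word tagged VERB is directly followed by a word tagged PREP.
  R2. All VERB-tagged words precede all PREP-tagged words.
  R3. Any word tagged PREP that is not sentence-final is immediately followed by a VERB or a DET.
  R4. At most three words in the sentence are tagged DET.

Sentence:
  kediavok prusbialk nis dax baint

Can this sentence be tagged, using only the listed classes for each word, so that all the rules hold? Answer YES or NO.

Candidates per position — 1:kediavok {VERB,DET}; 2:prusbialk {PREP}; 3:nis {VERB,DET}; 4:dax {VERB}; 5:baint {DET}.
Rule 2 cannot be satisfied by any choice of tags from the lexicon.
So there is no consistent tagging.

NO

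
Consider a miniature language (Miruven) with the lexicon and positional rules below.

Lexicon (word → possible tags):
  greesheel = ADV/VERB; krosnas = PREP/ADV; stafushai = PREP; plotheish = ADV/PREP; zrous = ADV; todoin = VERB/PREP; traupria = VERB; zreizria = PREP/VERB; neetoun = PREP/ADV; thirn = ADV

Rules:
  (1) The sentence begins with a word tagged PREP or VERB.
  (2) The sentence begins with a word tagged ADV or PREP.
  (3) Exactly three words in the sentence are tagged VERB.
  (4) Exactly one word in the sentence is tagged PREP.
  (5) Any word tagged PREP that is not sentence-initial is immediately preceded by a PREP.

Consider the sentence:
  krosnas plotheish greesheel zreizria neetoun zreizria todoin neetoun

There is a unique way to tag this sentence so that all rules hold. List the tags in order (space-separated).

PREP ADV ADV VERB ADV VERB VERB ADV

Candidates per position — 1:krosnas {PREP,ADV}; 2:plotheish {ADV,PREP}; 3:greesheel {ADV,VERB}; 4:zreizria {PREP,VERB}; 5:neetoun {PREP,ADV}; 6:zreizria {PREP,VERB}; 7:todoin {VERB,PREP}; 8:neetoun {PREP,ADV}.
If word 1 were ADV, no tagging could satisfy rule 1; so word 1 is PREP.
If word 2 were PREP, no tagging could satisfy rule 4; so word 2 is ADV.
If word 4 were PREP, no tagging could satisfy rule 4; so word 4 is VERB.
If word 5 were PREP, no tagging could satisfy rule 4; so word 5 is ADV.
If word 6 were PREP, no tagging could satisfy rule 4; so word 6 is VERB.
If word 7 were PREP, no tagging could satisfy rule 4; so word 7 is VERB.
If word 8 were PREP, no tagging could satisfy rule 4; so word 8 is ADV.
If word 3 were VERB, no tagging could satisfy rule 3; so word 3 is ADV.
The unique satisfying tagging is: PREP ADV ADV VERB ADV VERB VERB ADV.
Checking: rule 1 holds; rule 2 holds; rule 3 holds; rule 4 holds; rule 5 holds.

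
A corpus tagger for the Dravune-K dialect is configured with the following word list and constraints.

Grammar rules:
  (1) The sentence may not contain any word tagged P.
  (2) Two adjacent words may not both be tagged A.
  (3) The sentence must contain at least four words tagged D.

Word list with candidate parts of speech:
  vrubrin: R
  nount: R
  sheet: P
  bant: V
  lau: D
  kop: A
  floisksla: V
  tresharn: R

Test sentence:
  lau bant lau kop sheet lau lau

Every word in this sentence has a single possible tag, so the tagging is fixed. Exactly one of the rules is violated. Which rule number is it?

Fixed tagging: D V D A P D D.
Applying the rules: R1 ✗, R2 ✓, R3 ✓.
Only rule 1 fails.

1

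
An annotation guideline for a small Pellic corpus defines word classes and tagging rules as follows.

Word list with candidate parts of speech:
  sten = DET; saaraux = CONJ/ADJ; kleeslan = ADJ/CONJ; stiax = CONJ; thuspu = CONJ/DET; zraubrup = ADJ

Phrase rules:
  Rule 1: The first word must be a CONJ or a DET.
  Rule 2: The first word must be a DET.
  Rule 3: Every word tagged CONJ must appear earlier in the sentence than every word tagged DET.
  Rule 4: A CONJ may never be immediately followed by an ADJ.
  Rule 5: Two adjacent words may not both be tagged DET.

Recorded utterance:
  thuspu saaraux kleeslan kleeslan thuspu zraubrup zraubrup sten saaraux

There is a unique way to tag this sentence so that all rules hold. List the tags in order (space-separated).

Candidates per position — 1:thuspu {CONJ,DET}; 2:saaraux {CONJ,ADJ}; 3:kleeslan {ADJ,CONJ}; 4:kleeslan {ADJ,CONJ}; 5:thuspu {CONJ,DET}; 6:zraubrup {ADJ}; 7:zraubrup {ADJ}; 8:sten {DET}; 9:saaraux {CONJ,ADJ}.
At position 1, choosing CONJ makes rule 2 impossible to satisfy; hence DET.
At position 2, choosing CONJ makes rule 3 impossible to satisfy; hence ADJ.
At position 3, choosing CONJ makes rule 3 impossible to satisfy; hence ADJ.
At position 4, choosing CONJ makes rule 3 impossible to satisfy; hence ADJ.
At position 5, choosing CONJ makes rule 3 impossible to satisfy; hence DET.
At position 9, choosing CONJ makes rule 3 impossible to satisfy; hence ADJ.
The only consistent sequence is: DET ADJ ADJ ADJ DET ADJ ADJ DET ADJ.
Rule-by-rule: rule 1 ok; rule 2 ok; rule 3 ok; rule 4 ok; rule 5 ok.

DET ADJ ADJ ADJ DET ADJ ADJ DET ADJ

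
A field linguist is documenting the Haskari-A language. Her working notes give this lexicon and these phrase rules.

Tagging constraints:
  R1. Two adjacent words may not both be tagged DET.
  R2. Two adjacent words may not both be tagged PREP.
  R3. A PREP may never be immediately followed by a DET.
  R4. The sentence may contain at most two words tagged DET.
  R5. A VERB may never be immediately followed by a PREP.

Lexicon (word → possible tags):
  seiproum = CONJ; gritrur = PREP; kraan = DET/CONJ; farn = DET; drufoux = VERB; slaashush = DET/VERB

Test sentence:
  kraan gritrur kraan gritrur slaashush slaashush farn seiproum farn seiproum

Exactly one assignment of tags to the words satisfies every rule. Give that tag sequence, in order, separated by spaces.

CONJ PREP CONJ PREP VERB VERB DET CONJ DET CONJ

Candidates per position — 1:kraan {DET,CONJ}; 2:gritrur {PREP}; 3:kraan {DET,CONJ}; 4:gritrur {PREP}; 5:slaashush {DET,VERB}; 6:slaashush {DET,VERB}; 7:farn {DET}; 8:seiproum {CONJ}; 9:farn {DET}; 10:seiproum {CONJ}.
At position 1, choosing DET makes rule 4 impossible to satisfy; hence CONJ.
At position 3, choosing DET makes rule 3 impossible to satisfy; hence CONJ.
At position 5, choosing DET makes rule 3 impossible to satisfy; hence VERB.
At position 6, choosing DET makes rule 1 impossible to satisfy; hence VERB.
So the tagging must be: CONJ PREP CONJ PREP VERB VERB DET CONJ DET CONJ.
Rule-by-rule: rule 1 satisfied; rule 2 satisfied; rule 3 satisfied; rule 4 satisfied; rule 5 satisfied.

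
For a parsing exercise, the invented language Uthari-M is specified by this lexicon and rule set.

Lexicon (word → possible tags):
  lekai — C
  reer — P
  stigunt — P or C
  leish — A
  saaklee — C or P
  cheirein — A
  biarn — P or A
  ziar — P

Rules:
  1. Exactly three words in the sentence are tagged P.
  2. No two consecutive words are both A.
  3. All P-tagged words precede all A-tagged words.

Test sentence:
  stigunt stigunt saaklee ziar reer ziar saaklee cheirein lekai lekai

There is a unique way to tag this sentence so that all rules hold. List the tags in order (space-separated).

Candidates per position — 1:stigunt {P,C}; 2:stigunt {P,C}; 3:saaklee {C,P}; 4:ziar {P}; 5:reer {P}; 6:ziar {P}; 7:saaklee {C,P}; 8:cheirein {A}; 9:lekai {C}; 10:lekai {C}.
Position 1: P is ruled out by rule 1; that leaves C.
Position 2: P is ruled out by rule 1; that leaves C.
Position 3: P is ruled out by rule 1; that leaves C.
Position 7: P is ruled out by rule 1; that leaves C.
So the tagging must be: C C C P P P C A C C.
Checking: rule 1 ✓; rule 2 ✓; rule 3 ✓.

C C C P P P C A C C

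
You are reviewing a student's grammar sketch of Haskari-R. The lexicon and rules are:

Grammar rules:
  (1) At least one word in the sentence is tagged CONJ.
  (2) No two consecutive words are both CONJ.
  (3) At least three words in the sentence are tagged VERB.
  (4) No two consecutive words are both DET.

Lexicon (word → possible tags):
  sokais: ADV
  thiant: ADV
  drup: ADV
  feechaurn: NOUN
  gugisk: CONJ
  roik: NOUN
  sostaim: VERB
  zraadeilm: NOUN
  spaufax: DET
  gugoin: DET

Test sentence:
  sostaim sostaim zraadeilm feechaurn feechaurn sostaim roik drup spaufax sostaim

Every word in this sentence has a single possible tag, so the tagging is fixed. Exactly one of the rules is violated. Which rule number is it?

Fixed tagging: VERB VERB NOUN NOUN NOUN VERB NOUN ADV DET VERB.
Checking each rule: R1 violated, R2 holds, R3 holds, R4 holds.
Only rule 1 fails.

1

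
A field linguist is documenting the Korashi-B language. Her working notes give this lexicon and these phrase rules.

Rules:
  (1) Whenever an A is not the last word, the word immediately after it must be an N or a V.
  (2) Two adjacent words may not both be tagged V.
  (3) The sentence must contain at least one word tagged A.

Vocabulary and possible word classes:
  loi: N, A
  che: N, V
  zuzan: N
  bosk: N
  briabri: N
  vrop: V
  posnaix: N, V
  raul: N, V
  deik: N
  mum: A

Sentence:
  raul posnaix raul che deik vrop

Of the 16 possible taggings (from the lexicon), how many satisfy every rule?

Candidates per position — 1:raul {N,V}; 2:posnaix {N,V}; 3:raul {N,V}; 4:che {N,V}; 5:deik {N}; 6:vrop {V}.
There are 16 candidate sequences in total.
Rule 3 cannot be satisfied by any choice of tags from the lexicon.
So there is no consistent tagging.
Count = 0.

0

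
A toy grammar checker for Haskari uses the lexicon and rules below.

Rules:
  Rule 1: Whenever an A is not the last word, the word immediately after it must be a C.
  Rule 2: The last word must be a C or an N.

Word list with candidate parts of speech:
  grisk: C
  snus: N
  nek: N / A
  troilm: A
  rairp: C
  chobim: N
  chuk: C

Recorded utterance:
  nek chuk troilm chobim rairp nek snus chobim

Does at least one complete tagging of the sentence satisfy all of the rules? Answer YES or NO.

Candidates per position — 1:nek {N,A}; 2:chuk {C}; 3:troilm {A}; 4:chobim {N}; 5:rairp {C}; 6:nek {N,A}; 7:snus {N}; 8:chobim {N}.
Rule 1 cannot be satisfied by any choice of tags from the lexicon.
So there is no consistent tagging.

NO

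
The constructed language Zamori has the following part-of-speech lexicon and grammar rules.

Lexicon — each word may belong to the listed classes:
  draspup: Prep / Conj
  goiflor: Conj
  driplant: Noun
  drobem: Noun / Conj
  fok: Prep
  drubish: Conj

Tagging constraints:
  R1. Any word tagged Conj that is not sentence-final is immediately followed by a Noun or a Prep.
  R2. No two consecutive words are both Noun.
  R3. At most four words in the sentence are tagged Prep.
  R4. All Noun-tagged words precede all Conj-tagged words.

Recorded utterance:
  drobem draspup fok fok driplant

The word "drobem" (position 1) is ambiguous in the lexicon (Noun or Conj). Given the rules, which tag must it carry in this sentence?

Noun

Candidates per position — 1:drobem {Noun,Conj}; 2:draspup {Prep,Conj}; 3:fok {Prep}; 4:fok {Prep}; 5:driplant {Noun}.
Position 1: Conj is ruled out by rule 4; that leaves Noun.
Position 2: Conj is ruled out by rule 4; that leaves Prep.
So the tagging must be: Noun Prep Prep Prep Noun.
Verifying each rule — rule 1 holds; rule 2 holds; rule 3 holds; rule 4 holds.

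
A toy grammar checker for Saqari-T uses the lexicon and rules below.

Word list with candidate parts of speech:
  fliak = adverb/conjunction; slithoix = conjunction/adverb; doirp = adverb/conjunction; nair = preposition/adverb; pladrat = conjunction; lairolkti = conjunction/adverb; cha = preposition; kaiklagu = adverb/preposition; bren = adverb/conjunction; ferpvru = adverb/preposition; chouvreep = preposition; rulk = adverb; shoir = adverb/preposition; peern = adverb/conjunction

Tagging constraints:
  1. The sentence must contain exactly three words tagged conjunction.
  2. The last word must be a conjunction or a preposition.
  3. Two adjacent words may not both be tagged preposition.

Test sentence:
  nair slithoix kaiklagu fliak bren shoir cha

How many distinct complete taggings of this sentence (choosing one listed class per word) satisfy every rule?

Candidates per position — 1:nair {preposition,adverb}; 2:slithoix {conjunction,adverb}; 3:kaiklagu {adverb,preposition}; 4:fliak {adverb,conjunction}; 5:bren {adverb,conjunction}; 6:shoir {adverb,preposition}; 7:cha {preposition}.
There are 64 candidate sequences in total.
The sequences that satisfy every rule: preposition conjunction adverb conjunction conjunction adverb preposition; preposition conjunction preposition conjunction conjunction adverb preposition; adverb conjunction adverb conjunction conjunction adverb preposition; adverb conjunction preposition conjunction conjunction adverb preposition.
Count = 4.

4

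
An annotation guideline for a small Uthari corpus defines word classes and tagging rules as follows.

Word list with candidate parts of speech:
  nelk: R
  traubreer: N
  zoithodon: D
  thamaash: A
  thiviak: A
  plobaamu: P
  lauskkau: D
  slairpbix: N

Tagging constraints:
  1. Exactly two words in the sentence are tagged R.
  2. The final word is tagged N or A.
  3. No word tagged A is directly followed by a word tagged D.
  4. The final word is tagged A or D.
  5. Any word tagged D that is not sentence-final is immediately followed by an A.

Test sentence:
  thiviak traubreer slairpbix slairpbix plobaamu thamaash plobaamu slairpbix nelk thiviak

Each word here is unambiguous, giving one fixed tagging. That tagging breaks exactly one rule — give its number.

1

Fixed tagging: A N N N P A P N R A.
Rule check: R1 fails, R2 ok, R3 ok, R4 ok, R5 ok.
Only rule 1 fails.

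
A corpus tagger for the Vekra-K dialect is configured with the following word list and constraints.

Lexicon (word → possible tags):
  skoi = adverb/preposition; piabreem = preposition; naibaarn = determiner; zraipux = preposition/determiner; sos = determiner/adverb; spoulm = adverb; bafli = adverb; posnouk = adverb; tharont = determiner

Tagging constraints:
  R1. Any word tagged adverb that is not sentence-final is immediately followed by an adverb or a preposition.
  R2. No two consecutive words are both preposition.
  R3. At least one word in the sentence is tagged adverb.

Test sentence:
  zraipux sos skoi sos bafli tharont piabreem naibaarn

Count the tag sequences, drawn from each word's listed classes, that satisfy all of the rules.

0

Candidates per position — 1:zraipux {preposition,determiner}; 2:sos {determiner,adverb}; 3:skoi {adverb,preposition}; 4:sos {determiner,adverb}; 5:bafli {adverb}; 6:tharont {determiner}; 7:piabreem {preposition}; 8:naibaarn {determiner}.
There are 16 candidate sequences in total.
Rule 1 cannot be satisfied by any choice of tags from the lexicon.
So there is no consistent tagging.
Count = 0.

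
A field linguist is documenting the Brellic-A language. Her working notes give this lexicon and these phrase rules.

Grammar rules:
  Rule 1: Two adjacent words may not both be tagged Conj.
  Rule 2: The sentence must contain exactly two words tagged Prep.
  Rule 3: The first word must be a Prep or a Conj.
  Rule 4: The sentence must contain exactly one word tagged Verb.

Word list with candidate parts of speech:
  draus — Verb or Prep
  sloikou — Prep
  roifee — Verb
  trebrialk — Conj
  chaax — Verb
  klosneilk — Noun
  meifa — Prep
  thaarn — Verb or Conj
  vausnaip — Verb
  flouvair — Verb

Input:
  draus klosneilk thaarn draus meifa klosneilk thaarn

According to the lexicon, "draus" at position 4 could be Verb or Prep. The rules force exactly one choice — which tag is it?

Verb

Candidates per position — 1:draus {Verb,Prep}; 2:klosneilk {Noun}; 3:thaarn {Verb,Conj}; 4:draus {Verb,Prep}; 5:meifa {Prep}; 6:klosneilk {Noun}; 7:thaarn {Verb,Conj}.
Word 1 cannot be Verb — rule 3 would then fail for every completion. It is Prep.
Word 4 cannot be Prep — rule 2 would then fail for every completion. It is Verb.
Word 7 cannot be Verb — rule 4 would then fail for every completion. It is Conj.
Word 3 cannot be Verb — rule 4 would then fail for every completion. It is Conj.
The unique satisfying tagging is: Prep Noun Conj Verb Prep Noun Conj.
Checking: rule 1 satisfied; rule 2 satisfied; rule 3 satisfied; rule 4 satisfied.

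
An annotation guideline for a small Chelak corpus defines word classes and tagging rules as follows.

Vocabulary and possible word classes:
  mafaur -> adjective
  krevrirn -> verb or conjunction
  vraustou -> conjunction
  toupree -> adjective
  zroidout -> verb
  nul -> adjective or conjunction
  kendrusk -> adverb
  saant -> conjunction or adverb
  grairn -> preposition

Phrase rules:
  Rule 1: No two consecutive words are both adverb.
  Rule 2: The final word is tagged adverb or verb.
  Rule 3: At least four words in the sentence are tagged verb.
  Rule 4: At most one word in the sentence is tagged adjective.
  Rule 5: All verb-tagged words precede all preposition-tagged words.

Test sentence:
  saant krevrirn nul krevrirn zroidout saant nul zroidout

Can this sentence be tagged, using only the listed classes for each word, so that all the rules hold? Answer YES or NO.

Candidates per position — 1:saant {conjunction,adverb}; 2:krevrirn {verb,conjunction}; 3:nul {adjective,conjunction}; 4:krevrirn {verb,conjunction}; 5:zroidout {verb}; 6:saant {conjunction,adverb}; 7:nul {adjective,conjunction}; 8:zroidout {verb}.
One satisfying assignment: conjunction verb adjective verb verb conjunction conjunction verb.
Verifying each rule — rule 1 ✓; rule 2 ✓; rule 3 ✓; rule 4 ✓; rule 5 ✓.

YES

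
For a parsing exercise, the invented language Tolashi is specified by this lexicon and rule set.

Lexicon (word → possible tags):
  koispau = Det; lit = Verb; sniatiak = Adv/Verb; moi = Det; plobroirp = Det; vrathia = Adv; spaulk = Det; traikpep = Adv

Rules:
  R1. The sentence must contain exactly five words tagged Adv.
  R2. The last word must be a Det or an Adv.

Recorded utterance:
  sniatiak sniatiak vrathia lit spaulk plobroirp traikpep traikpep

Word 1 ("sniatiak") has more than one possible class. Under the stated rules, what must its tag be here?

Candidates per position — 1:sniatiak {Adv,Verb}; 2:sniatiak {Adv,Verb}; 3:vrathia {Adv}; 4:lit {Verb}; 5:spaulk {Det}; 6:plobroirp {Det}; 7:traikpep {Adv}; 8:traikpep {Adv}.
Word 1 cannot be Verb — rule 1 would then fail for every completion. It is Adv.
Word 2 cannot be Verb — rule 1 would then fail for every completion. It is Adv.
The only consistent sequence is: Adv Adv Adv Verb Det Det Adv Adv.
Verifying each rule — rule 1 ok; rule 2 ok.

Adv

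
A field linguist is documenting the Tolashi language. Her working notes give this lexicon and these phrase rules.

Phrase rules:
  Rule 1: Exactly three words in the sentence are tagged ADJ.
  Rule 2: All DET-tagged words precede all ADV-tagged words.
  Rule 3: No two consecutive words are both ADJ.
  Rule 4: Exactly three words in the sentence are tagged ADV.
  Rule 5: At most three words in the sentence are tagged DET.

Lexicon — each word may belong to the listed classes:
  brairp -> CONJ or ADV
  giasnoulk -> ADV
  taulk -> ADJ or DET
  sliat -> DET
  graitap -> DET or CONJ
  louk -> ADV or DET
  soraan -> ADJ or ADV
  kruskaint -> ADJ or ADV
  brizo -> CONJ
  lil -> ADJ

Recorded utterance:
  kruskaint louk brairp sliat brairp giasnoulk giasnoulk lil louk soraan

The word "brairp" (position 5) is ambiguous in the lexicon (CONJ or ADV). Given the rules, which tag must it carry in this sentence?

Candidates per position — 1:kruskaint {ADJ,ADV}; 2:louk {ADV,DET}; 3:brairp {CONJ,ADV}; 4:sliat {DET}; 5:brairp {CONJ,ADV}; 6:giasnoulk {ADV}; 7:giasnoulk {ADV}; 8:lil {ADJ}; 9:louk {ADV,DET}; 10:soraan {ADJ,ADV}.
At position 1, choosing ADV makes rule 1 impossible to satisfy; hence ADJ.
At position 2, choosing ADV makes rule 2 impossible to satisfy; hence DET.
At position 3, choosing ADV makes rule 2 impossible to satisfy; hence CONJ.
At position 9, choosing DET makes rule 2 impossible to satisfy; hence ADV.
At position 10, choosing ADV makes rule 1 impossible to satisfy; hence ADJ.
At position 5, choosing ADV makes rule 4 impossible to satisfy; hence CONJ.
The unique satisfying tagging is: ADJ DET CONJ DET CONJ ADV ADV ADJ ADV ADJ.
Verifying each rule — rule 1 holds; rule 2 holds; rule 3 holds; rule 4 holds; rule 5 holds.

CONJ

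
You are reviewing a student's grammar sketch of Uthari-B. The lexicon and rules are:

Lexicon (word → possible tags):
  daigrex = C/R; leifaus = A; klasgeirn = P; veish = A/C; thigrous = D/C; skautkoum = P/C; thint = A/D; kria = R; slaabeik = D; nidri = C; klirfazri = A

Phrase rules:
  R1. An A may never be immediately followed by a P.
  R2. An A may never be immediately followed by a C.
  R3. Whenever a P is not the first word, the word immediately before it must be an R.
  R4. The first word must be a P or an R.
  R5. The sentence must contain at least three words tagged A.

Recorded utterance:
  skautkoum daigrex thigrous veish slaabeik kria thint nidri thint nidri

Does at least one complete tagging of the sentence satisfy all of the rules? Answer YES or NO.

Candidates per position — 1:skautkoum {P,C}; 2:daigrex {C,R}; 3:thigrous {D,C}; 4:veish {A,C}; 5:slaabeik {D}; 6:kria {R}; 7:thint {A,D}; 8:nidri {C}; 9:thint {A,D}; 10:nidri {C}.
Every candidate sequence violates at least one rule; no consistent tagging exists.

NO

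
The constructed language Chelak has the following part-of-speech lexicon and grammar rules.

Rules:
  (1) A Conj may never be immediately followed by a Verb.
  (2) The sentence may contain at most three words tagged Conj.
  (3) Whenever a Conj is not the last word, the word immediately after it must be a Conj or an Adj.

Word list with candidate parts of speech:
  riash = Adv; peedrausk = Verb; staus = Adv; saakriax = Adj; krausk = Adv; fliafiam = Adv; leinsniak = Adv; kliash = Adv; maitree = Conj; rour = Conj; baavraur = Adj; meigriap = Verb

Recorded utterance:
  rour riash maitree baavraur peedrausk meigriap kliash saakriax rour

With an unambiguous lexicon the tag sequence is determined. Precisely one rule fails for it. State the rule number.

3

Fixed tagging: Conj Adv Conj Adj Verb Verb Adv Adj Conj.
Checking each rule: R1 ✓, R2 ✓, R3 ✗.
Only rule 3 fails.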